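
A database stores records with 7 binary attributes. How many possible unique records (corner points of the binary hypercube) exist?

The 7-cube has 2^7 = 128 vertices.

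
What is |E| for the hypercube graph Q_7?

The 7-cube has n·2^(n-1) = 7·2^6 = 7·64 = 448 edges.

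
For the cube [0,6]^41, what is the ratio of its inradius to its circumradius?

r_in = 6/2 (half the side); r_out = 6√41/2 (half the diagonal). Ratio = 1/√41 ≈ 0.156174.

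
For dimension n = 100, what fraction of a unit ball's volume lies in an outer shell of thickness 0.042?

1 - (1-0.042)^100 ≈ 0.986305 ≈ 98.63%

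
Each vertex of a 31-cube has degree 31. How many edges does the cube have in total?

Each of the 2^31 = 2147483648 vertices has degree 31; total edges = 31·2^31/2 = 33285996544.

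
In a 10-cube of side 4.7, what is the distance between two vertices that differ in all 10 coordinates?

d = √(4.7² + 4.7² + ... + 4.7²) [10 terms] = √(10·4.7²) = 4.7√10 ≈ 14.8627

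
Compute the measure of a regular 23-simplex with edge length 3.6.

Volume = 3.6^23 · √(24/2^23) / 23! ≈ 4.0806e-13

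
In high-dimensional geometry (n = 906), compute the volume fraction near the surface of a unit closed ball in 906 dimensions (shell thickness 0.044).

1 - (1-0.044)^906 ≈ 1 - 1.972e-18 ≈ 100.000000%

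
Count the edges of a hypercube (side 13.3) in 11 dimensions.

Number of 1-faces = C(11,1)·2^(11-1) = 11·1024 = 11264.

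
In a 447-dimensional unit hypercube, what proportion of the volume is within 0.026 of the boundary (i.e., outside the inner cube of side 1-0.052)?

Shell fraction = 1 - (1-0.052)^447 ≈ 1 - 4.299e-11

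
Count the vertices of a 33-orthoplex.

The vertices are ±e_1, ..., ±e_33, so there are 2·33 = 66.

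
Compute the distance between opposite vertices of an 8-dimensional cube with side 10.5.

||(10.5,10.5,...,10.5)|| = √(8)·10.5 ≈ 29.6985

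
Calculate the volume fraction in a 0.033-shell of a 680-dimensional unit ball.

1 - (1-0.033)^680 ≈ 1 - 1.23e-10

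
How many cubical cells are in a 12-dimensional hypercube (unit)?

f_3(12-cube) = (12 choose 3) · 2^9 = 112640.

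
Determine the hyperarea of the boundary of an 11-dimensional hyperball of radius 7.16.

The surface area of an n-ball is 2π^(n/2) r^(n-1) / Γ(n/2). For n=11, r=7.16: 7.33885e+09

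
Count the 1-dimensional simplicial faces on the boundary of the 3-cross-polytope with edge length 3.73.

An n-cross-polytope has 2^(k+1)·C(n,k+1) k-faces. Here 2^2·C(3,2) = 4·3 = 12.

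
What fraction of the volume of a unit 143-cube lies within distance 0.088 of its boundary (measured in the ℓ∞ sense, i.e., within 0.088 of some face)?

1 - (1 - 2·0.088)^143 = 1 - 0.824^143 ≈ 1 - 9.497e-13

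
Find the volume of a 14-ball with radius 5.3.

V_14(5.3) = π^(14/2) · (5.3)^14 / Γ(14/2 + 1) ≈ 8.26953e+09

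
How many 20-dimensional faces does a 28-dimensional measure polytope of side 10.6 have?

f_20(28-cube) = (28 choose 20) · 2^8 = 795674880.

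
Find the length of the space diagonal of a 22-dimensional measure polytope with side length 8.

||(8,8,...,8)|| = √(22)·8 ≈ 37.5233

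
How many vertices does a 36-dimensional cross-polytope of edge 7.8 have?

An n-cross-polytope has 2n vertices; here n = 36, giving 72.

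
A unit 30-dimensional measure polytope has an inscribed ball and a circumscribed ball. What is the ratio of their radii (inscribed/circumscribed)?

r_in = 1/2 (half the side); r_out = 1√30/2 (half the diagonal). Ratio = 1/√30 ≈ 0.182574.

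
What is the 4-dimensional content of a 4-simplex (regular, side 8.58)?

Volume = 8.58^4 · √(5/2^4) / 4! ≈ 126.23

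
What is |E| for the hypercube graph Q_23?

The 23-cube has n·2^(n-1) = 23·2^22 = 23·4194304 = 96468992 edges.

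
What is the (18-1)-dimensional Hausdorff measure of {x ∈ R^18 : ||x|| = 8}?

S_18(8) = 2·π^(18/2)·(8)^17 / Γ(18/2) = 35184372088832·π^9/315 ≈ 3.32957e+15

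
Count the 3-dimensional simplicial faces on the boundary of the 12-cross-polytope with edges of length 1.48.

f_3(12-orthoplex) = 2^4 · (12 choose 4) = 7920.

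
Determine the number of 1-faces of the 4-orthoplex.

f_1(4-orthoplex) = 2^2 · (4 choose 2) = 24.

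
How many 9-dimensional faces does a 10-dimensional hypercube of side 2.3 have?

Choose 9 of 10 axes to span the face (C(10,9) = 10 ways), then fix each of the remaining 1 coordinate at one of its two extreme values (2^1 = 2 ways): 10·2 = 20.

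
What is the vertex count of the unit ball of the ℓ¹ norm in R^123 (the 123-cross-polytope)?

Number of vertices = 2n = 246.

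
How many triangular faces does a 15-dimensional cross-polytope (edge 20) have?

f_2(15-orthoplex) = 2^3 · (15 choose 3) = 3640.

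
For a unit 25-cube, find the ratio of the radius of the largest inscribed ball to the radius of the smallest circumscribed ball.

r_in = 1/2 (half the side); r_out = 1√25/2 (half the diagonal). Ratio = 1/√25 ≈ 0.2.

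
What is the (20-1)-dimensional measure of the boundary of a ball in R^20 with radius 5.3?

S = n·V_n(r)/r = 20·V_20(5.3)/5.3 (volume-to-surface relation), giving 2.97857e+13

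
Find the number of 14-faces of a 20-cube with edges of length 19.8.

Choose 14 of 20 axes to span the face (C(20,14) = 38760 ways), then fix each of the remaining 6 coordinates at one of its two extreme values (2^6 = 64 ways): 38760·64 = 2480640.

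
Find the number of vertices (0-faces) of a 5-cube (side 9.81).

Choose 0 of 5 axes to span the face (C(5,0) = 1 way), then fix each of the remaining 5 coordinates at one of its two extreme values (2^5 = 32 ways): 1·32 = 32.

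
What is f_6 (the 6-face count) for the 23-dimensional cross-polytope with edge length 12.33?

Number of 6-faces = 2^(6+1) · C(23,6+1) = 128 · 245157 = 31380096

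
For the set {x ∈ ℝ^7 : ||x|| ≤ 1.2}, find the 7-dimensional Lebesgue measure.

V_7(1.2) = π^(7/2) · (1.2)^7 / Γ(7/2 + 1) ≈ 16.9297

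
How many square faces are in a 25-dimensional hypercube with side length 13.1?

Number of 2-faces = C(25,2) · 2^(25-2) = 300 · 8388608 = 2516582400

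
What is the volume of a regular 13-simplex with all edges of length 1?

For a regular n-simplex with edge a, V = (a^n / n!)·√((n+1)/2^n). With a=1, n=13: V ≈ 6.63879e-12.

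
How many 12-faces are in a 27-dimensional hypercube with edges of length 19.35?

Choose 12 of 27 axes to span the face (C(27,12) = 17383860 ways), then fix each of the remaining 15 coordinates at one of its two extreme values (2^15 = 32768 ways): 17383860·32768 = 569634324480.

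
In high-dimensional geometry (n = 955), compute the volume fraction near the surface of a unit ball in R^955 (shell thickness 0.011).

1 - (1-0.011)^955 ≈ 0.999974 ≈ 99.997415%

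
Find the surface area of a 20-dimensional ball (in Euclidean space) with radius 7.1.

S = n·V_n(r)/r = 20·V_20(7.1)/7.1 (volume-to-surface relation), giving 7.70326e+15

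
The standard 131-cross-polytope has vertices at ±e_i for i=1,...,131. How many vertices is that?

The 131-dimensional cross-polytope has 2n = 2·131 = 262 vertices.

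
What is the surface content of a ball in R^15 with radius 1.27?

S = n·V_n(r)/r = 15·V_15(1.27)/1.27 (volume-to-surface relation), giving 162.47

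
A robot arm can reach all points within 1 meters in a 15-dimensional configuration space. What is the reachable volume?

The n-ball volume is π^(n/2)·r^n/Γ(n/2+1). With n=15, r=1: V = 256·π^7/2027025 ≈ 0.381443.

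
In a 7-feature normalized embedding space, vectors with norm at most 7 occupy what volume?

V_7(7) = π^(7/2) · (7)^7 / Γ(7/2 + 1) = 1882384·π^3/15 ≈ 3.89105e+06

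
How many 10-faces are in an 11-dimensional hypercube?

Choose 10 of 11 axes to span the face (C(11,10) = 11 ways), then fix each of the remaining 1 coordinate at one of its two extreme values (2^1 = 2 ways): 11·2 = 22.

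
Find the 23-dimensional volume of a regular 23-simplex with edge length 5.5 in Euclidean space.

V_23 = √(24) · 5.5^23 / (23! · 2^(23/2)) ≈ 6.98406e-09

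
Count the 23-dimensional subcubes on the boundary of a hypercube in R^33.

Number of 23-faces = C(33,23) · 2^(33-23) = 92561040 · 1024 = 94782504960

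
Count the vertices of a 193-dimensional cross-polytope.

The 193-dimensional cross-polytope has 2n = 2·193 = 386 vertices.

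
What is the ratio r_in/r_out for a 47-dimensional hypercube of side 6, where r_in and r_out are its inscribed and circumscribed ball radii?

r_in = 6/2 (half the side); r_out = 6√47/2 (half the diagonal). Ratio = 1/√47 ≈ 0.145865.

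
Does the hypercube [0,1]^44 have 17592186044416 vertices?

True. The 44-cube has 2^44 = 17592186044416 vertices.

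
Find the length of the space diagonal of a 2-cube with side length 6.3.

||(6.3,6.3,...,6.3)|| = √(2)·6.3 ≈ 8.90955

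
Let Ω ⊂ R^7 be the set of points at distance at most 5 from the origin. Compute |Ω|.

Volume = π^{7/2}·(5)^7/Γ(9/2) = 250000·π^3/21 ≈ 369122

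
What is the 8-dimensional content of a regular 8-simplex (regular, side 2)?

V = (2^8 / 8!) · √((8+1) / 2^8) ≈ 0.00119048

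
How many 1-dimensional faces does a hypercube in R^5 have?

An n-cube has C(n,k)·2^(n-k) k-faces. Here C(5,1)·2^4 = 5·16 = 80.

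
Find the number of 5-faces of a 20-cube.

f_5(20-cube) = (20 choose 5) · 2^15 = 508035072.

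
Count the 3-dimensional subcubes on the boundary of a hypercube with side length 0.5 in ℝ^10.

Number of 3-faces = C(10,3) · 2^(10-3) = 120 · 128 = 15360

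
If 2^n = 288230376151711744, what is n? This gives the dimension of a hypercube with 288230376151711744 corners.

n = log_2(288230376151711744) = 58.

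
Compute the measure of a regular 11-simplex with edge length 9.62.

For a regular n-simplex with edge a, V = (a^n / n!)·√((n+1)/2^n). With a=9.62, n=11: V ≈ 125.226.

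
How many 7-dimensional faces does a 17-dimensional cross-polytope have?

f_7(17-orthoplex) = 2^8 · (17 choose 8) = 6223360.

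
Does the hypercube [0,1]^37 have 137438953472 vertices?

True. The 37-cube has 2^37 = 137438953472 vertices.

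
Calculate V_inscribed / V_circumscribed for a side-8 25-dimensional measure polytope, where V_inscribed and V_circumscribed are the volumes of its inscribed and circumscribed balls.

The radii are 8/2 and 8√25/2, so the volume ratio is (1/√25)^25 = 25^{-25/2} ≈ 3.35544e-18.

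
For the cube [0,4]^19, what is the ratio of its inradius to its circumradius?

r_in = 4/2 (half the side); r_out = 4√19/2 (half the diagonal). Ratio = 1/√19 ≈ 0.229416.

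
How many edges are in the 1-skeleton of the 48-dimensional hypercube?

Each of the 2^48 = 281474976710656 vertices has degree 48; total edges = 48·2^48/2 = 6755399441055744.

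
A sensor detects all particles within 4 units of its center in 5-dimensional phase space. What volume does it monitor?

V_5(4) = π^(5/2) · (4)^5 / Γ(5/2 + 1) = 8192·π^2/15 ≈ 5390.12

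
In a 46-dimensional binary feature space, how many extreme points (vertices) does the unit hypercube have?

Number of vertices = 2^46 = 70368744177664.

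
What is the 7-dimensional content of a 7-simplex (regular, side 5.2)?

For a regular n-simplex with edge a, V = (a^n / n!)·√((n+1)/2^n). With a=5.2, n=7: V ≈ 5.09956.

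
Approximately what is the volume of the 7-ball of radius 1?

Volume = π^{7/2}·(1)^7/Γ(9/2) = 16·π^3/105 ≈ 4.72477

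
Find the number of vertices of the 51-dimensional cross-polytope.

Number of vertices = 2n = 102.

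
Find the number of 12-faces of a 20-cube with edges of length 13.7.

Choose 12 of 20 axes to span the face (C(20,12) = 125970 ways), then fix each of the remaining 8 coordinates at one of its two extreme values (2^8 = 256 ways): 125970·256 = 32248320.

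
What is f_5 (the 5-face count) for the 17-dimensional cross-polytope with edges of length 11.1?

f_5(17-orthoplex) = 2^6 · (17 choose 6) = 792064.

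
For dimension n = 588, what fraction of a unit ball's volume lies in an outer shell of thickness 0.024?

1 - (1-0.024)^588 ≈ 0.9999993741 ≈ 99.999937%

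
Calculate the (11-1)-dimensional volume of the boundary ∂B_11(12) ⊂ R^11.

The surface area of an n-ball is 2π^(n/2) r^(n-1) / Γ(n/2). For n=11, r=12: 146767085568·π^5/35 ≈ 1.28325e+12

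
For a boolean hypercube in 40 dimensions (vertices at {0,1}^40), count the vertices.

Number of vertices = 2^40 = 1099511627776.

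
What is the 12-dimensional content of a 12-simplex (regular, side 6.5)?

V_12 = √(13) · 6.5^12 / (12! · 2^(12/2)) ≈ 0.668983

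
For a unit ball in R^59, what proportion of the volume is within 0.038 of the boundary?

V(inner)/V(outer) = ((1-0.038)/1)^59 ≈ 0.1017, so the shell fraction is 0.898298.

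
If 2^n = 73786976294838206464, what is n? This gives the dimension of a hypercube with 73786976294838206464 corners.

n = log_2(73786976294838206464) = 66.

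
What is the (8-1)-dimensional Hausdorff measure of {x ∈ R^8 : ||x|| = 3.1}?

The surface area of an n-ball is 2π^(n/2) r^(n-1) / Γ(n/2). For n=8, r=3.1: 89332.6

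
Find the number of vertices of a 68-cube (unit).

Number of vertices = 2^68 = 295147905179352825856.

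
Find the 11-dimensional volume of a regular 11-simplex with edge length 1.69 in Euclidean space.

For a regular n-simplex with edge a, V = (a^n / n!)·√((n+1)/2^n). With a=1.69, n=11: V ≈ 6.15919e-07.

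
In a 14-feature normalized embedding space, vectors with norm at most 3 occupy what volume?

V_14(3) = π^(14/2) · (3)^14 / Γ(14/2 + 1) = 531441·π^7/560 ≈ 2.86626e+06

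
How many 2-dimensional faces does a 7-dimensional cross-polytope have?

Number of 2-faces = 2^(2+1) · C(7,2+1) = 8 · 35 = 280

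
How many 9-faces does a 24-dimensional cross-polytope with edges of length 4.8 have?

Number of 9-faces = 2^(9+1) · C(24,9+1) = 1024 · 1961256 = 2008326144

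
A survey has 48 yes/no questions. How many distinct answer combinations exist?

The 48-cube has 2^48 = 281474976710656 vertices.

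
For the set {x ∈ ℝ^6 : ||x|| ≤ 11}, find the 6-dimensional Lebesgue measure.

The n-ball volume is π^(n/2)·r^n/Γ(n/2+1). With n=6, r=11: V = 1771561·π^3/6 ≈ 9.15492e+06.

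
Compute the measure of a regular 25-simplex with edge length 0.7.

Volume = 0.7^25 · √(26/2^25) / 25! ≈ 7.61057e-33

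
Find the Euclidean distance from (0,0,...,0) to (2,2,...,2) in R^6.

d = √(2² + 2² + ... + 2²) [6 terms] = √(6·2²) = 2√6 ≈ 4.89898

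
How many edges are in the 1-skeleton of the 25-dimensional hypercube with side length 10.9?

The 25-cube has n·2^(n-1) = 25·2^24 = 25·16777216 = 419430400 edges.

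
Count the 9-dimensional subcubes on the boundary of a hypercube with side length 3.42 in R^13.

An n-cube has C(n,k)·2^(n-k) k-faces. Here C(13,9)·2^4 = 715·16 = 11440.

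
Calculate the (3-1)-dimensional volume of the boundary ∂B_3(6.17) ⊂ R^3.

|∂B_3(6.17)| = 4πr² = 4π·(6.17)² ≈ 478.388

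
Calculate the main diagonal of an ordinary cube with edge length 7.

The space diagonal of an n-cube of side s is s√n. Here 7·√3 ≈ 12.1244.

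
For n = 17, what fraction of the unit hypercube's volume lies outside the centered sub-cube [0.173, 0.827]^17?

The inner cube has side 1-2·0.173 = 0.654 and volume (0.654)^17 ≈ 0.0007325, so the shell holds 0.999267 of the volume.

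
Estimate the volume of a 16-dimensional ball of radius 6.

The n-ball volume is π^(n/2)·r^n/Γ(n/2+1). With n=16, r=6: V = 2448880128·π^8/35 ≈ 6.63894e+11.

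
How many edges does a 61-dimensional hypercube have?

Number of 1-faces = C(61,1)·2^(61-1) = 61·1152921504606846976 = 70328211781017665536.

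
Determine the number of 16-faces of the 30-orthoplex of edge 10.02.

Each 16-face is the convex hull of 17 vertices, one chosen as ±e_i from each of 17 distinct axes: 2^17·C(30,17) = 15697163059200.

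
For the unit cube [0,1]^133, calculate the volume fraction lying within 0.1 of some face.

Shell fraction = 1 - (1-0.2)^133 ≈ 1 - 1.291e-13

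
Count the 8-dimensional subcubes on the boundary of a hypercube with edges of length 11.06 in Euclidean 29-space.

f_8(29-cube) = (29 choose 8) · 2^21 = 9001280471040.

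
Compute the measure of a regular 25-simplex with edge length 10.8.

V = (10.8^25 / 25!) · √((25+1) / 2^25) ≈ 0.00388651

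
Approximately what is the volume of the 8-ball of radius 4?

Volume = π^{8/2}·(4)^8/Γ(5) = 8192·π^4/3 ≈ 265992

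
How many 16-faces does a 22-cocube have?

Number of 16-faces = 2^(16+1) · C(22,16+1) = 131072 · 26334 = 3451650048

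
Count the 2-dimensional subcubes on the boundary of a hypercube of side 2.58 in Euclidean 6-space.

Number of 2-faces = C(6,2) · 2^(6-2) = 15 · 16 = 240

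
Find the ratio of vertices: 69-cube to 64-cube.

The 69-cube has 2^69 = 590295810358705651712 vertices. The 64-cube has 2^64 = 18446744073709551616 vertices. Ratio: 590295810358705651712/18446744073709551616 = 32.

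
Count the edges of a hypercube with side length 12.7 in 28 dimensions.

Number of 1-faces = C(28,1)·2^(28-1) = 28·134217728 = 3758096384.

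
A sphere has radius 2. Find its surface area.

|∂B_3(2)| = 4πr² = 4π·(2)² ≈ 50.2655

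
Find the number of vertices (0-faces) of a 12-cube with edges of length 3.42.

f_0(12-cube) = (12 choose 0) · 2^12 = 4096.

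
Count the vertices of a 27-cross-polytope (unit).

Number of vertices = 2n = 54.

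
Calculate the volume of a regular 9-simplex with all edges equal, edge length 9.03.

For a regular n-simplex with edge a, V = (a^n / n!)·√((n+1)/2^n). With a=9.03, n=9: V ≈ 153.742.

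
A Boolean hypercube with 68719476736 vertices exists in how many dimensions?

n = log_2(68719476736) = 36.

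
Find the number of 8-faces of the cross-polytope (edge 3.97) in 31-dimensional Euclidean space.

Number of 8-faces = 2^(8+1) · C(31,8+1) = 512 · 20160075 = 10321958400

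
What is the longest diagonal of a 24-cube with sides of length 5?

d = √(5² + 5² + ... + 5²) [24 terms] = √(24·5²) = 5√24 ≈ 24.4949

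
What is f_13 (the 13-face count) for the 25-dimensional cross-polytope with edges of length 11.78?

Number of 13-faces = 2^(13+1) · C(25,13+1) = 16384 · 4457400 = 73030041600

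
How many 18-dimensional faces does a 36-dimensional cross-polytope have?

An n-cross-polytope has 2^(k+1)·C(n,k+1) k-faces. Here 2^19·C(36,19) = 524288·8597496600 = 4507564297420800.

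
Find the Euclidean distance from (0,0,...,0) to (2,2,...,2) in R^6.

d = √(2² + 2² + ... + 2²) [6 terms] = √(6·2²) = 2√6 ≈ 4.89898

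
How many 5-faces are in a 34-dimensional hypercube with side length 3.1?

Choose 5 of 34 axes to span the face (C(34,5) = 278256 ways), then fix each of the remaining 29 coordinates at one of its two extreme values (2^29 = 536870912 ways): 278256·536870912 = 149387552489472.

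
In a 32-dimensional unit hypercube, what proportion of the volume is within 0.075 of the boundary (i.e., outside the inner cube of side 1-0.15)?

1 - (1 - 2·0.075)^32 = 1 - 0.85^32 ≈ 0.994487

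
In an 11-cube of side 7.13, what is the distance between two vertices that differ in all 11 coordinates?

The space diagonal of an n-cube of side s is s√n. Here 7.13·√11 ≈ 23.6475.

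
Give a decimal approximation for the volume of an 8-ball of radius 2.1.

V_8(2.1) = π^(8/2) · (2.1)^8 / Γ(8/2 + 1) ≈ 1535.12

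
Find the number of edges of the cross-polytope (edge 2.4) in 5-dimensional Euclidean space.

f_1(5-orthoplex) = 2^2 · (5 choose 2) = 40.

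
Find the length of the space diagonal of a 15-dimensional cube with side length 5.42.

Diagonal = √15 · 5.42 ≈ 20.9916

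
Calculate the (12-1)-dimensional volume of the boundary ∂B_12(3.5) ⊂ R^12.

|∂B_12(3.5)| = 1977326743·π^6/122880 ≈ 1.54702e+07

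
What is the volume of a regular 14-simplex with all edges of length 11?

Volume = 11^14 · √(15/2^14) / 14! ≈ 131.803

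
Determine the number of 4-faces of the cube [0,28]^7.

Choose 4 of 7 axes to span the face (C(7,4) = 35 ways), then fix each of the remaining 3 coordinates at one of its two extreme values (2^3 = 8 ways): 35·8 = 280.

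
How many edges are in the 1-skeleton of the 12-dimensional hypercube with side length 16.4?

Number of 1-faces = C(12,1)·2^(12-1) = 12·2048 = 24576.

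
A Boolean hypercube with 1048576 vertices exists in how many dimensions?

Since 2^n = 1048576, we have n = 20.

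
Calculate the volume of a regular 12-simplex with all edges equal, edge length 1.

V_12 = √(13) · 1^12 / (12! · 2^(12/2)) ≈ 1.17613e-10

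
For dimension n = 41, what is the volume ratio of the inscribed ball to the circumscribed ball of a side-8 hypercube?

V_in/V_out = n^(-n/2) = 41^(-41/2) ≈ 8.66824e-34.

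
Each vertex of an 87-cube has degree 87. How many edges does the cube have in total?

Each of the 2^87 = 154742504910672534362390528 vertices has degree 87; total edges = 87·2^87/2 = 6731298963614255244763987968.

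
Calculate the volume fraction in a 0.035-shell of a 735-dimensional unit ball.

1 - (1-0.035)^735 ≈ 1 - 4.242e-12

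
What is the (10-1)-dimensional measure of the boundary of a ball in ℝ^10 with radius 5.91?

S_10(5.91) = 2·π^(10/2)·(5.91)^9 / Γ(10/2) ≈ 2.24314e+08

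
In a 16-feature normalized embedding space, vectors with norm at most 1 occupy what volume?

V = π^8/40320 ≈ 0.235331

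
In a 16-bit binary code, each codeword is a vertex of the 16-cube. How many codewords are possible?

An n-cube has 2^n vertices; for n = 16 that is 2^16 = 65536.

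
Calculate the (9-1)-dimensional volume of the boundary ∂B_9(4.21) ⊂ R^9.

S_9(4.21) = 2·π^(9/2)·(4.21)^8 / Γ(9/2) ≈ 2.92966e+06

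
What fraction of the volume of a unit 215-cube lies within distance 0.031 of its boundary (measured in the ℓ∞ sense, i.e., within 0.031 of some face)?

The inner cube has side 1-2·0.031 = 0.938 and volume (0.938)^215 ≈ 1.056e-06, so the shell holds 0.9999989441 of the volume.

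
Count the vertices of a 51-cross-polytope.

An n-cross-polytope has 2n vertices; here n = 51, giving 102.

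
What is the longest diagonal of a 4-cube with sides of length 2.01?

The space diagonal of an n-cube of side s is s√n. Here 2.01·√4 = 4.02.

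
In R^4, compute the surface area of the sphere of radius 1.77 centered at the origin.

|∂B_4(1.77)| ≈ 109.459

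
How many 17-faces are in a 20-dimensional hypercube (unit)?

Number of 17-faces = C(20,17) · 2^(20-17) = 1140 · 8 = 9120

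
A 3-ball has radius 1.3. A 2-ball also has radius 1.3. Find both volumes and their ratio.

V_3(1.3) ≈ 9.20277. V_2(1.3) ≈ 5.30929. Ratio V_3/V_2 ≈ 1.733.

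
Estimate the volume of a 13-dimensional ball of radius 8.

V_13(8) = π^(13/2) · (8)^13 / Γ(13/2 + 1) = 70368744177664·π^6/135135 ≈ 5.00623e+11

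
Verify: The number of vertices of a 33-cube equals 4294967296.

False. The 33-cube has 2^33 = 8589934592 vertices.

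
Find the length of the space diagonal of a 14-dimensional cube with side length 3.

||(3,3,...,3)|| = √(14)·3 ≈ 11.225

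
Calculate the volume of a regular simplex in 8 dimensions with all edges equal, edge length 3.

V_8 = √(9) · 3^8 / (8! · 2^(8/2)) ≈ 0.0305106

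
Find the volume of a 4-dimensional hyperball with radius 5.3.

V_4(5.3) = π^(4/2) · (5.3)^4 / Γ(4/2 + 1) ≈ 3893.8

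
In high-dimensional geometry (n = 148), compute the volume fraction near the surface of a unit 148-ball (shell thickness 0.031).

1 - (1-0.031)^148 ≈ 0.990539 ≈ 99.05%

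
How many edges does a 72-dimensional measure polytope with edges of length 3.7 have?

The 72-cube has n·2^(n-1) = 72·2^71 = 72·2361183241434822606848 = 170005193383307227693056 edges.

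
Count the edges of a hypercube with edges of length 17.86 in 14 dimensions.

An n-cube has n·2^(n-1) edges. With n = 14: 14·8192 = 114688.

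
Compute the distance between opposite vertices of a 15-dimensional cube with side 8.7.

||(8.7,8.7,...,8.7)|| = √(15)·8.7 ≈ 33.695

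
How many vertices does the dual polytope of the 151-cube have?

The vertices are ±e_1, ..., ±e_151, so there are 2·151 = 302.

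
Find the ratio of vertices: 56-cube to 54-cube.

The 56-cube has 2^56 = 72057594037927936 vertices. The 54-cube has 2^54 = 18014398509481984 vertices. Ratio: 72057594037927936/18014398509481984 = 4.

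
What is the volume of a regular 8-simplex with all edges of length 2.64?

Volume = 2.64^8 · √(9/2^8) / 8! ≈ 0.0109727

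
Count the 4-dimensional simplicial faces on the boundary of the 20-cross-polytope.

An n-cross-polytope has 2^(k+1)·C(n,k+1) k-faces. Here 2^5·C(20,5) = 32·15504 = 496128.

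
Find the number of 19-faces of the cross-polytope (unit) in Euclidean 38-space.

Number of 19-faces = 2^(19+1) · C(38,19+1) = 1048576 · 33578000610 = 35209085567631360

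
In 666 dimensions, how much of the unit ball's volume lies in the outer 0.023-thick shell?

V(inner)/V(outer) = ((1-0.023)/1)^666 ≈ 1.861e-07, so the shell fraction is 0.9999998139.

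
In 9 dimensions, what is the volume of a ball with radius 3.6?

V_9(3.6) = π^(9/2) · (3.6)^9 / Γ(9/2 + 1) ≈ 334996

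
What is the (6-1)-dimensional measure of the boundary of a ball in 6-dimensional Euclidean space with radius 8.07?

|∂B_6(8.07)| ≈ 1.06125e+06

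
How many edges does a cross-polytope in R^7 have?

An n-cross-polytope has 2^(k+1)·C(n,k+1) k-faces. Here 2^2·C(7,2) = 4·21 = 84.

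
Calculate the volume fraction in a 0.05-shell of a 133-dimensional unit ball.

1 - (1-0.05)^133 ≈ 0.99891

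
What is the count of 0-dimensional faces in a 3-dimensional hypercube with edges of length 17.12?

Number of 0-faces = C(3,0) · 2^(3-0) = 1 · 8 = 8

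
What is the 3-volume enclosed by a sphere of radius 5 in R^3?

Volume = π^{3/2}·(5)^3/Γ(5/2) = 500·π/3 ≈ 523.599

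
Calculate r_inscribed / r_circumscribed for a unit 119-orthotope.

r_in = 1/2 (half the side); r_out = 1√119/2 (half the diagonal). Ratio = 1/√119 ≈ 0.0916698.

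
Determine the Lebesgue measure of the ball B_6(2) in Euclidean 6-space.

V_6(2) = π^(6/2) · (2)^6 / Γ(6/2 + 1) = 32·π^3/3 ≈ 330.734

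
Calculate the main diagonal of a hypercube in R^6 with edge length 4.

Diagonal = √6 · 4 ≈ 9.79796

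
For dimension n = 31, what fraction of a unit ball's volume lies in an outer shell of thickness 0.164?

1 - (1-0.164)^31 ≈ 0.996124 ≈ 99.61%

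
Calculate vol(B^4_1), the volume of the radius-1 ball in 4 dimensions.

The n-ball volume is π^(n/2)·r^n/Γ(n/2+1). With n=4, r=1: V = π^2/2 ≈ 4.9348.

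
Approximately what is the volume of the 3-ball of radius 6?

The n-ball volume is π^(n/2)·r^n/Γ(n/2+1). With n=3, r=6: V = 288·π ≈ 904.779.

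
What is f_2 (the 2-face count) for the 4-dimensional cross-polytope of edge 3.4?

Each 2-face is the convex hull of 3 vertices, one chosen as ±e_i from each of 3 distinct axes: 2^3·C(4,3) = 32.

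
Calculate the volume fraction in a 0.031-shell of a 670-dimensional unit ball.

V(inner)/V(outer) = ((1-0.031)/1)^670 ≈ 6.87e-10, so the shell fraction is 0.9999999993.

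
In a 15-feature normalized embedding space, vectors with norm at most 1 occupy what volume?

Volume = π^{15/2}·(1)^15/Γ(17/2) = 256·π^7/2027025 ≈ 0.381443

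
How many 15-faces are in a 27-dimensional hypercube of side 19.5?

An n-cube has C(n,k)·2^(n-k) k-faces. Here C(27,15)·2^12 = 17383860·4096 = 71204290560.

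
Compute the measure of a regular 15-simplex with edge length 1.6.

Volume = 1.6^15 · √(16/2^15) / 15! ≈ 1.94821e-11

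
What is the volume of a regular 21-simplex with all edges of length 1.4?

V_21 = √(22) · 1.4^21 / (21! · 2^(21/2)) ≈ 7.42577e-20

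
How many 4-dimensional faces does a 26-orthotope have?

Choose 4 of 26 axes to span the face (C(26,4) = 14950 ways), then fix each of the remaining 22 coordinates at one of its two extreme values (2^22 = 4194304 ways): 14950·4194304 = 62704844800.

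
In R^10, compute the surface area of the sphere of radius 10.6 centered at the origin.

The surface area of an n-ball is 2π^(n/2) r^(n-1) / Γ(n/2). For n=10, r=10.6: 4.30845e+10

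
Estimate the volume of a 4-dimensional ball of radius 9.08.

V_4(9.08) = π^(4/2) · (9.08)^4 / Γ(4/2 + 1) ≈ 33543.9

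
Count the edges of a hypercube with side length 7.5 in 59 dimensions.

The 59-cube has n·2^(n-1) = 59·2^58 = 59·288230376151711744 = 17005592192950992896 edges.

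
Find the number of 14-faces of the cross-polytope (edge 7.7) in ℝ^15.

Each 14-face is the convex hull of 15 vertices, one chosen as ±e_i from each of 15 distinct axes: 2^15·C(15,15) = 32768.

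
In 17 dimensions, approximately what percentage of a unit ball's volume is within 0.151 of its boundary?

1 - (1-0.151)^17 ≈ 0.938137 ≈ 93.81%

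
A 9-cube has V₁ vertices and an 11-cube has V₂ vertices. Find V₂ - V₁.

V₁ = 2^9 = 512. V₂ = 2^11 = 2048. V₂ - V₁ = 1536.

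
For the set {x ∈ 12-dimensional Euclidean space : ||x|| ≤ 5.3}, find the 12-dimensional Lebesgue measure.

V_12(5.3) = π^(12/2) · (5.3)^12 / Γ(12/2 + 1) ≈ 6.5596e+08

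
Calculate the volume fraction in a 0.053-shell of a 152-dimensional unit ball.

Shell fraction = 1 - (1-0.053)^152 ≈ 0.999746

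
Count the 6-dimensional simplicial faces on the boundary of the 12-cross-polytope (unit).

Number of 6-faces = 2^(6+1) · C(12,6+1) = 128 · 792 = 101376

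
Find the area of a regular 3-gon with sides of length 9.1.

Area = (√3/4) · 9.1² = 35.8578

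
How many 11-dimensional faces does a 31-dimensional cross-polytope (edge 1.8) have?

Each 11-face is the convex hull of 12 vertices, one chosen as ±e_i from each of 12 distinct axes: 2^12·C(31,12) = 578029670400.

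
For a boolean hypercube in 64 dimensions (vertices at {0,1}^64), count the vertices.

Number of vertices = 2^64 = 18446744073709551616.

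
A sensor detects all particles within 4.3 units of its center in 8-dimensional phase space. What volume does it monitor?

Volume = π^{8/2}·(4.3)^8/Γ(5) ≈ 474390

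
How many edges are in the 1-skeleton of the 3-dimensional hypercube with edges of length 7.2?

Each of the 2^3 = 8 vertices has degree 3; total edges = 3·2^3/2 = 12.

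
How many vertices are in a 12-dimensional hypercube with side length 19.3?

f_0(12-cube) = (12 choose 0) · 2^12 = 4096.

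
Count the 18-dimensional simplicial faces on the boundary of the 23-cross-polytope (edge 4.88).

Each 18-face is the convex hull of 19 vertices, one chosen as ±e_i from each of 19 distinct axes: 2^19·C(23,19) = 4642570240.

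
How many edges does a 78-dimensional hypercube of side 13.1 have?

Number of 1-faces = C(78,1)·2^(78-1) = 78·151115727451828646838272 = 11787026741242634453385216.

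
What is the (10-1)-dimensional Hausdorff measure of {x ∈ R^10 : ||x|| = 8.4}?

The surface area of an n-ball is 2π^(n/2) r^(n-1) / Γ(n/2). For n=10, r=8.4: 5.30984e+09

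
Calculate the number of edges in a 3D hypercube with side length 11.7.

An n-cube has n·2^(n-1) edges. With n = 3: 3·4 = 12.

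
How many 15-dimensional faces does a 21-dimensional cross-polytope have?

Number of 15-faces = 2^(15+1) · C(21,15+1) = 65536 · 20349 = 1333592064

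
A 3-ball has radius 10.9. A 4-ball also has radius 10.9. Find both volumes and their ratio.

V_3(10.9) ≈ 5424.6. V_4(10.9) ≈ 69658.8. Ratio V_3/V_4 ≈ 0.07787.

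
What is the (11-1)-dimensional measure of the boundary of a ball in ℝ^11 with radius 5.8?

S = n·V_n(r)/r = 11·V_11(5.8)/5.8 (volume-to-surface relation), giving 8.92848e+08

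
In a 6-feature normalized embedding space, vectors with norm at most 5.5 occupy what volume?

V_6(5.5) = π^(6/2) · (5.5)^6 / Γ(6/2 + 1) = 1771561·π^3/384 ≈ 143046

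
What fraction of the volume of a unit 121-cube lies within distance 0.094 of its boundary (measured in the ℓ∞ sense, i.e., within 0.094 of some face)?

Shell fraction = 1 - (1-0.188)^121 ≈ 1 - 1.138e-11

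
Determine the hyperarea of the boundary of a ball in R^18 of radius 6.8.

|∂B_18(6.8)| ≈ 2.10141e+14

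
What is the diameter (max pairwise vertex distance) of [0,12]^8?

The space diagonal of an n-cube of side s is s√n. Here 12·√8 ≈ 33.9411.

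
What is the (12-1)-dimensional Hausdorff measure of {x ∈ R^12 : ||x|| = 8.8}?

The surface area of an n-ball is 2π^(n/2) r^(n-1) / Γ(n/2). For n=12, r=8.8: 3.92697e+11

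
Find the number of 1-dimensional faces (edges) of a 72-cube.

The 72-cube has n·2^(n-1) = 72·2^71 = 72·2361183241434822606848 = 170005193383307227693056 edges.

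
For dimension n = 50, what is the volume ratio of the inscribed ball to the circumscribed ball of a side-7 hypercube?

Volume scales as r^n, and r_in/r_out = 1/√50, giving (1/√50)^50 ≈ 3.35544e-43.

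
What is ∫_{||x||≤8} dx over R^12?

Volume = π^{12/2}·(8)^12/Γ(7) = 4294967296·π^6/45 ≈ 9.17586e+10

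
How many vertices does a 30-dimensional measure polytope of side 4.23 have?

Each vertex is a binary string of length 30, so there are 2^30 = 1073741824.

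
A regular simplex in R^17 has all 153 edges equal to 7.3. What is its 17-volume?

V = (7.3^17 / 17!) · √((17+1) / 2^17) ≈ 0.0156423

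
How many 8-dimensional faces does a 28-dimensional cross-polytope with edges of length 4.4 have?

f_8(28-orthoplex) = 2^9 · (28 choose 9) = 3536332800.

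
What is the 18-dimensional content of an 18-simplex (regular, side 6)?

V = (6^18 / 18!) · √((18+1) / 2^18) ≈ 0.000135048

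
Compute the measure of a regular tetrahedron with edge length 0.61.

Volume = (√2/12) · 0.61³ = 0.02675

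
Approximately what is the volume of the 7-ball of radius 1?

The n-ball volume is π^(n/2)·r^n/Γ(n/2+1). With n=7, r=1: V = 16·π^3/105 ≈ 4.72477.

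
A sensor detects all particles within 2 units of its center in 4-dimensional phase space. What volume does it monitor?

V_4(2) = π^(4/2) · (2)^4 / Γ(4/2 + 1) = 8·π^2 ≈ 78.9568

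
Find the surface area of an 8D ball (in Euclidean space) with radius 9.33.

|∂B_8(9.33)| ≈ 1.99825e+08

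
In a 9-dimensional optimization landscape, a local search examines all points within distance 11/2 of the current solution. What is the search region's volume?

V_9(11/2) = π^(9/2) · (11/2)^9 / Γ(9/2 + 1) = 2357947691·π^4/15120 ≈ 1.51908e+07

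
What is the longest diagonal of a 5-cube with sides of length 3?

||(3,3,...,3)|| = √(5)·3 ≈ 6.7082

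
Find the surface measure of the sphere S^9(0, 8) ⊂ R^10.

S_10(8) = 2·π^(10/2)·(8)^9 / Γ(10/2) = 33554432·π^5/3 ≈ 3.42277e+09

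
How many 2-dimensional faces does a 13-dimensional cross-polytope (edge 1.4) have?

Number of 2-faces = 2^(2+1) · C(13,2+1) = 8 · 286 = 2288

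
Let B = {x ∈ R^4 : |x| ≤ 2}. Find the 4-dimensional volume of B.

V = 8·π^2 ≈ 78.9568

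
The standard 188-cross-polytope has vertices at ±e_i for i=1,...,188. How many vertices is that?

The 188-dimensional cross-polytope has 2n = 2·188 = 376 vertices.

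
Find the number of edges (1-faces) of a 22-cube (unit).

Number of 1-faces = C(22,1) · 2^(22-1) = 22 · 2097152 = 46137344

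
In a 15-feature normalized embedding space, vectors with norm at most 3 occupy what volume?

V_15(3) = π^(15/2) · (3)^15 / Γ(15/2 + 1) = 45349632·π^7/25025 ≈ 5.47329e+06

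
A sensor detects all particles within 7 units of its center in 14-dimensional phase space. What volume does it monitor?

V = 96889010407·π^7/720 ≈ 4.06435e+11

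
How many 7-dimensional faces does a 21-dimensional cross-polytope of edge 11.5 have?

f_7(21-orthoplex) = 2^8 · (21 choose 8) = 52093440.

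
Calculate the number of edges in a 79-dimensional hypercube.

An n-cube has n·2^(n-1) edges. With n = 79: 79·302231454903657293676544 = 23876284937388926200446976.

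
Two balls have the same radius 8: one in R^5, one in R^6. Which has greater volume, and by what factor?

V_5(8) ≈ 172484, V_6(8) ≈ 1.35468e+06. The 6-ball is larger by a factor of 7.854.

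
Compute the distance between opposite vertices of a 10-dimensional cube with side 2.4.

||(2.4,2.4,...,2.4)|| = √(10)·2.4 ≈ 7.58947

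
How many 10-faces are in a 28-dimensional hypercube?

f_10(28-cube) = (28 choose 10) · 2^18 = 3440144547840.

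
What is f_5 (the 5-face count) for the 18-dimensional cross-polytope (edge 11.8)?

f_5(18-orthoplex) = 2^6 · (18 choose 6) = 1188096.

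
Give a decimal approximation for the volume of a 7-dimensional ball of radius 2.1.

Volume = π^{7/2}·(2.1)^7/Γ(9/2) ≈ 850.972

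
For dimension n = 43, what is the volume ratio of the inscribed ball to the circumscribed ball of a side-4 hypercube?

The radii are 4/2 and 4√43/2, so the volume ratio is (1/√43)^43 = 43^{-43/2} ≈ 7.59326e-36.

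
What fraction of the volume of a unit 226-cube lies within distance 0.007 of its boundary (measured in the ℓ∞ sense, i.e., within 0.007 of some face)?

The inner cube has side 1-2·0.007 = 0.986 and volume (0.986)^226 ≈ 0.04132, so the shell holds 0.958678 of the volume.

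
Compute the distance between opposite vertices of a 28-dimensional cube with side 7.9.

Diagonal = √28 · 7.9 ≈ 41.8029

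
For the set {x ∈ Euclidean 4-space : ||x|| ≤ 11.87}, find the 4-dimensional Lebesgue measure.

V_4(11.87) = π^(4/2) · (11.87)^4 / Γ(4/2 + 1) ≈ 97965.4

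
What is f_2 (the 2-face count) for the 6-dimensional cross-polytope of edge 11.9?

Each 2-face is the convex hull of 3 vertices, one chosen as ±e_i from each of 3 distinct axes: 2^3·C(6,3) = 160.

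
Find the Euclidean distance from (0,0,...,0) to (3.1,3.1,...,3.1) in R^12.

d = √(3.1² + 3.1² + ... + 3.1²) [12 terms] = √(12·3.1²) = 3.1√12 ≈ 10.7387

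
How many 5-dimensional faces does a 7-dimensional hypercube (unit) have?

Choose 5 of 7 axes to span the face (C(7,5) = 21 ways), then fix each of the remaining 2 coordinates at one of its two extreme values (2^2 = 4 ways): 21·4 = 84.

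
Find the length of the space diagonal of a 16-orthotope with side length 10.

d = √(10² + 10² + ... + 10²) [16 terms] = √(16·10²) = 10√16 = 40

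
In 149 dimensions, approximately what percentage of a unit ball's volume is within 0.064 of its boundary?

1 - (1-0.064)^149 ≈ 0.999948 ≈ 99.9948%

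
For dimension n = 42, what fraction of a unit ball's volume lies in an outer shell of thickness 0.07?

1 - (1-0.07)^42 ≈ 0.952545 ≈ 95.25%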